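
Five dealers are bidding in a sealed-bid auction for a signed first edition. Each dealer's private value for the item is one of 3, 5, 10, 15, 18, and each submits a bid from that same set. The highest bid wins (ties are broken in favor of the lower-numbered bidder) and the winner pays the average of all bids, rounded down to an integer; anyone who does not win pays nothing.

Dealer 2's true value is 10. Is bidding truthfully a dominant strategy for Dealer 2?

Consider the case where Dealer 1 bids 3, Dealer 3 bids 3, Dealer 4 bids 3 and Dealer 5 bids 3.
Truthful bid 10: wins, pays 4, utility 10 - 4 = 6.
Bid 5 instead: wins, pays 3, utility 10 - 3 = 7.
Since 7 > 6, bidding 5 is strictly better here, so truthful bidding is not dominant.

No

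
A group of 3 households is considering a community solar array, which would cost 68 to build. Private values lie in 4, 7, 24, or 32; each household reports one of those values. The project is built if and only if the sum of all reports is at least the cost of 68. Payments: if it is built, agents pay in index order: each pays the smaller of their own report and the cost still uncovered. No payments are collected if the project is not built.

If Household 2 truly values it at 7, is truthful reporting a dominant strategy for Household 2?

No

Consider the case where Household 1 reports 32 and Household 3 reports 32.
Truthful report 7: project built, pays 7, utility 7 - 7 = 0.
Report 4 instead: project built, pays 4, utility 7 - 4 = 3.
Since 3 > 0, reporting 4 is strictly better here, so truthful reporting is not dominant.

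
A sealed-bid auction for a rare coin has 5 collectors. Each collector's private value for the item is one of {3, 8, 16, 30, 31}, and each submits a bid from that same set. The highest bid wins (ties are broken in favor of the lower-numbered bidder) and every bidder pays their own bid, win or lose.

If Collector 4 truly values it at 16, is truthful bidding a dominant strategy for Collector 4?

Consider the case where Collector 1 bids 3, Collector 2 bids 3, Collector 3 bids 3 and Collector 5 bids 3.
Truthful bid 16: wins, pays 16, utility 16 - 16 = 0.
Bid 8 instead: wins, pays 8, utility 16 - 8 = 8.
Since 8 > 0, bidding 8 is strictly better here, so truthful bidding is not dominant.

No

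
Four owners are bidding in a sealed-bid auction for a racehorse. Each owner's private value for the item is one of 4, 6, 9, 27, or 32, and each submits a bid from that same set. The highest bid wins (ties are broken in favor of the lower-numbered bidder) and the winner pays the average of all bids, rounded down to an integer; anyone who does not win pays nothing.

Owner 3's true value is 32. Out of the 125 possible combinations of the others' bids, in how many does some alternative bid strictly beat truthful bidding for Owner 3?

Others bid (4, 4, 4): truth gives 21; bid 6 gives 28 > 21. Violating.
Others bid (4, 4, 6): truth gives 21; bid 6 gives 27 > 21. Violating.
Others bid (4, 4, 9): truth gives 20; bid 9 gives 26 > 20. Violating.
Others bid (4, 4, 27): truth gives 16; bid 27 gives 17 > 16. Violating.
Others bid (4, 4, 32): truth gives 14; no alternative beats it.
Others bid (4, 6, 32): truth gives 14; no alternative beats it.
(Checking all 125 profiles: 36 have a profitable deviation, 89 do not.)

36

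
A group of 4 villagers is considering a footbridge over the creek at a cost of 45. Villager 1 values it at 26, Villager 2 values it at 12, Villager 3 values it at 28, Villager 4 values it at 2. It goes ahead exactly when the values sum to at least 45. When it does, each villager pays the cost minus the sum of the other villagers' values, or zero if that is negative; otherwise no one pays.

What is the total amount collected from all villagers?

8

Total value 68 ≥ cost 45, so it is built.
Villager 1: others sum to 42; max(0, 45 - 42) = 3.
Villager 2: others sum to 56; max(0, 45 - 56) = 0.
Villager 3: others sum to 40; max(0, 45 - 40) = 5.
Villager 4: others sum to 66; max(0, 45 - 66) = 0.
Total collected = 3 + 0 + 5 + 0 = 8.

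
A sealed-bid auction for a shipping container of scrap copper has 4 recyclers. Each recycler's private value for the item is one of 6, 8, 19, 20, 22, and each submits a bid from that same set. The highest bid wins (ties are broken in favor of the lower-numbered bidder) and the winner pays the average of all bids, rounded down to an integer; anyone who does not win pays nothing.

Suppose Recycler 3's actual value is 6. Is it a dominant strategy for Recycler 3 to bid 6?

Check each profile of the others' bids and compare truth against every alternative bid.
Others bid (6, 6, 8): truth gives 0, best alternative gives -1.
Others bid (6, 6, 6): truth gives 0, best alternative gives 0.
Others bid (6, 6, 19): truth gives 0, best alternative gives 0.
Others bid (6, 6, 20): truth gives 0, best alternative gives 0.
Others bid (6, 6, 22): truth gives 0, best alternative gives 0.
Others bid (6, 8, 6): truth gives 0, best alternative gives 0.
(Remaining 119 profiles checked similarly; truth is weakly best in each.)
In every case the truthful bid is at least as good as any alternative, so it is a dominant strategy.

Yes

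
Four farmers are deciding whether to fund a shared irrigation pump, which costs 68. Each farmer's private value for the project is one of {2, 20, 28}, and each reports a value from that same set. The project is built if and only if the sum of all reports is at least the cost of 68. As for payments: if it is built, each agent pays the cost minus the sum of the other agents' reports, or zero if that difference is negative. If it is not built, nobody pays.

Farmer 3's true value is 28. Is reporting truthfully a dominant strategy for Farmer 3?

Check each profile of the others' reports and compare truth against every alternative report.
Others report (2, 20, 20): truth gives 2, best alternative gives 0.
Others report (20, 2, 20): truth gives 2, best alternative gives 0.
Others report (20, 20, 2): truth gives 2, best alternative gives 0.
Others report (20, 20, 28): truth gives 28, best alternative gives 28.
Others report (20, 28, 20): truth gives 28, best alternative gives 28.
Others report (20, 28, 28): truth gives 28, best alternative gives 28.
(Remaining 21 profiles checked similarly; truth is weakly best in each.)
In every case the truthful report is at least as good as any alternative, so it is a dominant strategy.

Yes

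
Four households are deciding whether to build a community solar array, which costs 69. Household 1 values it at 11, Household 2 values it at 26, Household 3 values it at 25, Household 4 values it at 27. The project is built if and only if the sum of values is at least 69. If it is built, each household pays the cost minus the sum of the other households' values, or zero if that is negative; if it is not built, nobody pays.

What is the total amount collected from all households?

18

Total value 89 ≥ cost 69, so it is built.
Household 1: others sum to 78; max(0, 69 - 78) = 0.
Household 2: others sum to 63; max(0, 69 - 63) = 6.
Household 3: others sum to 64; max(0, 69 - 64) = 5.
Household 4: others sum to 62; max(0, 69 - 62) = 7.
Total collected = 0 + 6 + 5 + 7 = 18.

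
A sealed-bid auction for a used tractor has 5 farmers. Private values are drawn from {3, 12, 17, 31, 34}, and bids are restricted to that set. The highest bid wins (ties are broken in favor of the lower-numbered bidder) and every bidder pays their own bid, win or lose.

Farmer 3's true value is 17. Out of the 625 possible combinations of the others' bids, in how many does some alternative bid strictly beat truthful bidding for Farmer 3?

Others bid (3, 3, 3, 3): truth gives 0; bid 12 gives 5 > 0. Violating.
Others bid (3, 3, 3, 12): truth gives 0; bid 12 gives 5 > 0. Violating.
Others bid (3, 3, 3, 31): truth gives -17; bid 3 gives -3 > -17. Violating.
Others bid (3, 3, 3, 34): truth gives -17; bid 3 gives -3 > -17. Violating.
Others bid (3, 3, 3, 17): truth gives 0; no alternative beats it.
Others bid (3, 3, 12, 17): truth gives 0; no alternative beats it.
(Checking all 625 profiles: 593 have a profitable deviation, 32 do not.)

593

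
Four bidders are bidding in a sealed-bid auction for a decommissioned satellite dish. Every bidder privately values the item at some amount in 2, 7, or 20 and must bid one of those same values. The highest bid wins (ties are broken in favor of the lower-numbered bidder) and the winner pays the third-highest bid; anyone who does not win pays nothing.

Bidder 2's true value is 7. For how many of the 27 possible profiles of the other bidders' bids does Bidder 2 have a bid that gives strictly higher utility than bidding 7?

Others bid (2, 2, 20): truth gives 0; bid 20 gives 5 > 0. Violating.
Others bid (2, 20, 2): truth gives 0; bid 20 gives 5 > 0. Violating.
Others bid (7, 2, 2): truth gives 0; bid 20 gives 5 > 0. Violating.
Others bid (2, 2, 2): truth gives 5; no alternative beats it.
Others bid (2, 2, 7): truth gives 5; no alternative beats it.
(Checking all 27 profiles: 3 have a profitable deviation, 24 do not.)

3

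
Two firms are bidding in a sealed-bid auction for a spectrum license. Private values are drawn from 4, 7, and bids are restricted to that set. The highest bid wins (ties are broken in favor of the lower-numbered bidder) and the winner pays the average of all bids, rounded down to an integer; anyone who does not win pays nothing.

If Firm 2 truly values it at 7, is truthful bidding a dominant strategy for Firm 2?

Check each profile of the others' bids and compare truth against every alternative bid.
Others bid (4): truth gives 2, best alternative gives 0.
Others bid (7): truth gives 0, best alternative gives 0.
In every case the truthful bid is at least as good as any alternative, so it is a dominant strategy.

Yes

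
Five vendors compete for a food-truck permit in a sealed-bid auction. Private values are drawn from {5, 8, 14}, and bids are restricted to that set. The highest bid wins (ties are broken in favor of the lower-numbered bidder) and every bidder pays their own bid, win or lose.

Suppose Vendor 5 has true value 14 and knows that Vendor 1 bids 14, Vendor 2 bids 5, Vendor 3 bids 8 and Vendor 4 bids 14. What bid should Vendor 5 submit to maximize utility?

Bid 5: loses but pays 5, utility -5.
Bid 8: loses but pays 8, utility -8.
Bid 14: loses but pays 14, utility -14.
The best choice is 5 with utility -5.

5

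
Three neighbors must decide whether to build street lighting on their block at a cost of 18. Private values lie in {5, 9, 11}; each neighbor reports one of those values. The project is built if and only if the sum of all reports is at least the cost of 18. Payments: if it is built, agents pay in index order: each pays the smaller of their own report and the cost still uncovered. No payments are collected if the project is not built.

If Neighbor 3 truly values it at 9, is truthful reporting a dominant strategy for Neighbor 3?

Check each profile of the others' reports and compare truth against every alternative report.
Others report (9, 9): truth gives 9, best alternative gives 9.
Others report (9, 11): truth gives 9, best alternative gives 9.
Others report (11, 9): truth gives 9, best alternative gives 9.
Others report (11, 11): truth gives 9, best alternative gives 9.
Others report (5, 11): truth gives 7, best alternative gives 7.
Others report (11, 5): truth gives 7, best alternative gives 7.
(Remaining 3 profiles checked similarly; truth is weakly best in each.)
In every case the truthful report is at least as good as any alternative, so it is a dominant strategy.

Yes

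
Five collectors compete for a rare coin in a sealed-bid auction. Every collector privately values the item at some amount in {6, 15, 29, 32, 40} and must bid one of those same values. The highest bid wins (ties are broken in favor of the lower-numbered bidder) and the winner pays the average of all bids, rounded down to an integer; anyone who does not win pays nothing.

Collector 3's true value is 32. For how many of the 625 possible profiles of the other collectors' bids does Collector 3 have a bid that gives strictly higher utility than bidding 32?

241

Others bid (6, 6, 6, 6): truth gives 21; bid 15 gives 25 > 21. Violating.
Others bid (6, 6, 6, 15): truth gives 19; bid 15 gives 23 > 19. Violating.
Others bid (6, 6, 6, 40): truth gives 0; bid 40 gives 13 > 0. Violating.
Others bid (6, 6, 15, 6): truth gives 19; bid 15 gives 23 > 19. Violating.
Others bid (6, 6, 6, 29): truth gives 17; no alternative beats it.
Others bid (6, 6, 6, 32): truth gives 16; no alternative beats it.
(Checking all 625 profiles: 241 have a profitable deviation, 384 do not.)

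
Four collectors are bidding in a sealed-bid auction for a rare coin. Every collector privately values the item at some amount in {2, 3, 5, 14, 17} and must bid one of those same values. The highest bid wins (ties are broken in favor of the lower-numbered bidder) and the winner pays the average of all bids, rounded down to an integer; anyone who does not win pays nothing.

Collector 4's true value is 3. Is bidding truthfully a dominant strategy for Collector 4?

Check each profile of the others' bids and compare truth against every alternative bid.
Others bid (2, 2, 2): truth gives 1, best alternative gives 1.
Others bid (2, 2, 3): truth gives 0, best alternative gives 0.
Others bid (2, 2, 5): truth gives 0, best alternative gives 0.
Others bid (2, 2, 14): truth gives 0, best alternative gives 0.
Others bid (2, 2, 17): truth gives 0, best alternative gives 0.
Others bid (2, 3, 2): truth gives 0, best alternative gives 0.
(Remaining 119 profiles checked similarly; truth is weakly best in each.)
In every case the truthful bid is at least as good as any alternative, so it is a dominant strategy.

Yes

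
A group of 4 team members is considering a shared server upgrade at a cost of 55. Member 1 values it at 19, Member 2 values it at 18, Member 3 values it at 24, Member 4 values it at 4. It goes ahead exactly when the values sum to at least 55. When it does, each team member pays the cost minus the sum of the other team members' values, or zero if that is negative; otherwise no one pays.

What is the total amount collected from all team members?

Total value 65 ≥ cost 55, so it is built.
Member 1: others sum to 46; max(0, 55 - 46) = 9.
Member 2: others sum to 47; max(0, 55 - 47) = 8.
Member 3: others sum to 41; max(0, 55 - 41) = 14.
Member 4: others sum to 61; max(0, 55 - 61) = 0.
Total collected = 9 + 8 + 14 + 0 = 31.

31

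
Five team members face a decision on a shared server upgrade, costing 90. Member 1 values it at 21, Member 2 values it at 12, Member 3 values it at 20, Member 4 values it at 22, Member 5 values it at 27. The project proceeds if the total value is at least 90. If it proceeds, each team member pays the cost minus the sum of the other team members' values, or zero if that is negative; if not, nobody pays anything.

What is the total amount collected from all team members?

Total value 102 ≥ cost 90, so it is built.
Member 1: others sum to 81; max(0, 90 - 81) = 9.
Member 2: others sum to 90; max(0, 90 - 90) = 0.
Member 3: others sum to 82; max(0, 90 - 82) = 8.
Member 4: others sum to 80; max(0, 90 - 80) = 10.
Member 5: others sum to 75; max(0, 90 - 75) = 15.
Total collected = 9 + 0 + 8 + 10 + 15 = 42.

42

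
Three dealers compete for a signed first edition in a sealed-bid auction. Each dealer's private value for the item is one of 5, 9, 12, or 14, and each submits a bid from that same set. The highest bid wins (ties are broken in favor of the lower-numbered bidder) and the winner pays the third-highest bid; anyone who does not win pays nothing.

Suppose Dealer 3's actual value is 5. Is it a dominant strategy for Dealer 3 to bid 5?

Yes

Check each profile of the others' bids and compare truth against every alternative bid.
Others bid (5, 5): truth gives 0, best alternative gives 0.
Others bid (5, 9): truth gives 0, best alternative gives 0.
Others bid (5, 12): truth gives 0, best alternative gives 0.
Others bid (5, 14): truth gives 0, best alternative gives 0.
Others bid (9, 5): truth gives 0, best alternative gives 0.
Others bid (9, 9): truth gives 0, best alternative gives 0.
(Remaining 10 profiles checked similarly; truth is weakly best in each.)
In every case the truthful bid is at least as good as any alternative, so it is a dominant strategy.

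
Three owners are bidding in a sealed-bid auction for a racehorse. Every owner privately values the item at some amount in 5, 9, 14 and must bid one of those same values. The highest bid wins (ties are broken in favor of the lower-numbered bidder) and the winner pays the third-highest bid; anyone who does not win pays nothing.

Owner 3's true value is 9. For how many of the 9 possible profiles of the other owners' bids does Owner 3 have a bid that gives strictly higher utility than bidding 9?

2

Others bid (5, 9): truth gives 0; bid 14 gives 4 > 0. Violating.
Others bid (9, 5): truth gives 0; bid 14 gives 4 > 0. Violating.
Others bid (5, 5): truth gives 4; no alternative beats it.
Others bid (5, 14): truth gives 0; no alternative beats it.
(Checking all 9 profiles: 2 have a profitable deviation, 7 do not.)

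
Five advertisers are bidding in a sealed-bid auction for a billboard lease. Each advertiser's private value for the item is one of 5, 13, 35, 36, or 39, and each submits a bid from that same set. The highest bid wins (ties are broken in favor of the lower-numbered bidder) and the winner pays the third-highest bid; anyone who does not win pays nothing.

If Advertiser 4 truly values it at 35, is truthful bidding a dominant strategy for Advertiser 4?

No

Consider the case where Advertiser 1 bids 5, Advertiser 2 bids 5, Advertiser 3 bids 5 and Advertiser 5 bids 36.
Truthful bid 35: loses, pays 0, utility 0.
Bid 36 instead: wins, pays 5, utility 35 - 5 = 30.
Since 30 > 0, bidding 36 is strictly better here, so truthful bidding is not dominant.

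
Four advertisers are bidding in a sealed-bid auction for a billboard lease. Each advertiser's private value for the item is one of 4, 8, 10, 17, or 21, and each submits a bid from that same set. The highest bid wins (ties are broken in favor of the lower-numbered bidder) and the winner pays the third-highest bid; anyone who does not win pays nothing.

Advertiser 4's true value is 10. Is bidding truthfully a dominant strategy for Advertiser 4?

Consider the case where Advertiser 1 bids 4, Advertiser 2 bids 4 and Advertiser 3 bids 10.
Truthful bid 10: loses, pays 0, utility 0.
Bid 17 instead: wins, pays 4, utility 10 - 4 = 6.
Since 6 > 0, bidding 17 is strictly better here, so truthful bidding is not dominant.

No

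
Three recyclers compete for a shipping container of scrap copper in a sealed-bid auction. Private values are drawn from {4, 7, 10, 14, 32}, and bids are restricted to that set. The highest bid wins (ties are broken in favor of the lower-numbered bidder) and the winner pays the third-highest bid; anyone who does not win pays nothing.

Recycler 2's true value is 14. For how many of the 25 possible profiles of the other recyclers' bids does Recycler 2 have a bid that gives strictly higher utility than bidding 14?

6

Others bid (4, 32): truth gives 0; bid 32 gives 10 > 0. Violating.
Others bid (7, 32): truth gives 0; bid 32 gives 7 > 0. Violating.
Others bid (10, 32): truth gives 0; bid 32 gives 4 > 0. Violating.
Others bid (14, 4): truth gives 0; bid 32 gives 10 > 0. Violating.
Others bid (4, 4): truth gives 10; no alternative beats it.
Others bid (4, 7): truth gives 10; no alternative beats it.
(Checking all 25 profiles: 6 have a profitable deviation, 19 do not.)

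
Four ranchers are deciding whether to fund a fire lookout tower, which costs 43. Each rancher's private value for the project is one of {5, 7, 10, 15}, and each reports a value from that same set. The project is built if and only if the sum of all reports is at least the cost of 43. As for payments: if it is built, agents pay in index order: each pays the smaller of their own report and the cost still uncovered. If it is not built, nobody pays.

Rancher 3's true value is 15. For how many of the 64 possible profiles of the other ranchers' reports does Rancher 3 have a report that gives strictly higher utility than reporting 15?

13

Others report (5, 15, 15): truth gives 0; report 10 gives 5 > 0. Violating.
Others report (7, 15, 15): truth gives 0; report 7 gives 8 > 0. Violating.
Others report (10, 10, 15): truth gives 0; report 10 gives 5 > 0. Violating.
Others report (10, 15, 10): truth gives 0; report 10 gives 5 > 0. Violating.
Others report (5, 5, 5): truth gives 0; no alternative beats it.
Others report (5, 5, 7): truth gives 0; no alternative beats it.
(Checking all 64 profiles: 13 have a profitable deviation, 51 do not.)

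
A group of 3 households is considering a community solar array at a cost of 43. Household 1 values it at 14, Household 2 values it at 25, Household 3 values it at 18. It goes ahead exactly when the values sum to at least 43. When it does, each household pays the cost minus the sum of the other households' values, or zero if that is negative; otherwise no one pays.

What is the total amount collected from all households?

Total value 57 ≥ cost 43, so it is built.
Household 1: others sum to 43; max(0, 43 - 43) = 0.
Household 2: others sum to 32; max(0, 43 - 32) = 11.
Household 3: others sum to 39; max(0, 43 - 39) = 4.
Total collected = 0 + 11 + 4 = 15.

15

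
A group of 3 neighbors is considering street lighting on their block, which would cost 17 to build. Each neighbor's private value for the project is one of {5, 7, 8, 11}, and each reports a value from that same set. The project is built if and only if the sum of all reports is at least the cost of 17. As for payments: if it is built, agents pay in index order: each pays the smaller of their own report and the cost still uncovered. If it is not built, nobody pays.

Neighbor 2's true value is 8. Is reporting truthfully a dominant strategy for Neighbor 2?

Consider the case where Neighbor 1 reports 5 and Neighbor 3 reports 5.
Truthful report 8: project built, pays 8, utility 8 - 8 = 0.
Report 7 instead: project built, pays 7, utility 8 - 7 = 1.
Since 1 > 0, reporting 7 is strictly better here, so truthful reporting is not dominant.

No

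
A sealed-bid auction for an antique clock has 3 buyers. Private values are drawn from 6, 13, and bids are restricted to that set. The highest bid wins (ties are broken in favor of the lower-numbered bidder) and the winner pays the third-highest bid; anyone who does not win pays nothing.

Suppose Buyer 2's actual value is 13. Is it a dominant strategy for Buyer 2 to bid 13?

Yes

Check each profile of the others' bids and compare truth against every alternative bid.
Others bid (6, 6): truth gives 7, best alternative gives 0.
Others bid (6, 13): truth gives 7, best alternative gives 0.
Others bid (13, 6): truth gives 0, best alternative gives 0.
Others bid (13, 13): truth gives 0, best alternative gives 0.
In every case the truthful bid is at least as good as any alternative, so it is a dominant strategy.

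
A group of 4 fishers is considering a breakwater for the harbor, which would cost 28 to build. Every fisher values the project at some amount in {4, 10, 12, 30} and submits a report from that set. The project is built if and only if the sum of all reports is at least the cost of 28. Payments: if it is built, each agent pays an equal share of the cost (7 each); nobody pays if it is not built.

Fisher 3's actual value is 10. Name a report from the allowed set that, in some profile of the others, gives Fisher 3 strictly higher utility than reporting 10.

Suppose Fisher 1 reports 4, Fisher 2 reports 4 and Fisher 4 reports 4.
Report 10: project not built, utility 0.
Report 30: project built, pays 7, utility 10 - 7 = 3.
So reporting 30 beats truth here (3 > 0).

30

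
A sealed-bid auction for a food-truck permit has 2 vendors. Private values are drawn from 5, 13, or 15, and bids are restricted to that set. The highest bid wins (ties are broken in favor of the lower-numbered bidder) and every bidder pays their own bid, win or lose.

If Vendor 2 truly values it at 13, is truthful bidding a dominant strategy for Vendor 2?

Consider the case where Vendor 1 bids 13.
Truthful bid 13: loses but pays 13, utility -13.
Bid 5 instead: loses but pays 5, utility -5.
Since -5 > -13, bidding 5 is strictly better here, so truthful bidding is not dominant.

No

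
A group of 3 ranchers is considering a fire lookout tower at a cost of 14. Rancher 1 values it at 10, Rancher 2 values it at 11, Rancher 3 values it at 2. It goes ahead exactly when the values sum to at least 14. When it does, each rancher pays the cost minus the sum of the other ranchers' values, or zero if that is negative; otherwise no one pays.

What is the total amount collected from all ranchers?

3

Total value 23 ≥ cost 14, so it is built.
Rancher 1: others sum to 13; max(0, 14 - 13) = 1.
Rancher 2: others sum to 12; max(0, 14 - 12) = 2.
Rancher 3: others sum to 21; max(0, 14 - 21) = 0.
Total collected = 1 + 2 + 0 = 3.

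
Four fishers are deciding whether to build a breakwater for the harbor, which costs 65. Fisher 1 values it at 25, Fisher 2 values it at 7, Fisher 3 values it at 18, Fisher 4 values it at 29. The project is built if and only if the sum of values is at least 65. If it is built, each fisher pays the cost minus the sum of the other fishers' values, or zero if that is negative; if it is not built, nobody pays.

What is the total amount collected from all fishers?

Total value 79 ≥ cost 65, so it is built.
Fisher 1: others sum to 54; max(0, 65 - 54) = 11.
Fisher 2: others sum to 72; max(0, 65 - 72) = 0.
Fisher 3: others sum to 61; max(0, 65 - 61) = 4.
Fisher 4: others sum to 50; max(0, 65 - 50) = 15.
Total collected = 11 + 0 + 4 + 15 = 30.

30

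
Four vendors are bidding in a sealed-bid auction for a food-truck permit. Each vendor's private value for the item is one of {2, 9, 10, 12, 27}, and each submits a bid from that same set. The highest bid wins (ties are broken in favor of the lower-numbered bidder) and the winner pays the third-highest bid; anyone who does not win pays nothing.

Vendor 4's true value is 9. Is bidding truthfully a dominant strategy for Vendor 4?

Consider the case where Vendor 1 bids 2, Vendor 2 bids 2 and Vendor 3 bids 9.
Truthful bid 9: loses, pays 0, utility 0.
Bid 10 instead: wins, pays 2, utility 9 - 2 = 7.
Since 7 > 0, bidding 10 is strictly better here, so truthful bidding is not dominant.

No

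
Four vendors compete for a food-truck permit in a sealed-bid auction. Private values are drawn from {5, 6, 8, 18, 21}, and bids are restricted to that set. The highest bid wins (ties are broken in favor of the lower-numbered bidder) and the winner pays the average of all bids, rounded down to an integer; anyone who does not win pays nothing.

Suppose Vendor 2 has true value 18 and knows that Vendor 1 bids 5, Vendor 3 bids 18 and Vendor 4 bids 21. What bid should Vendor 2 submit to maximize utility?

Bid 5: loses, pays 0, utility 0.
Bid 6: loses, pays 0, utility 0.
Bid 8: loses, pays 0, utility 0.
Bid 18: loses, pays 0, utility 0.
Bid 21: wins, pays 16, utility 18 - 16 = 2.
The best choice is 21 with utility 2.

21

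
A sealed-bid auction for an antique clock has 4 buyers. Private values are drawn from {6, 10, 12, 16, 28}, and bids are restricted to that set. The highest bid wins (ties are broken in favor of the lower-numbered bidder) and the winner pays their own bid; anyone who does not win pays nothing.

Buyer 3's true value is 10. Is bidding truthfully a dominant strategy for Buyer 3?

Check each profile of the others' bids and compare truth against every alternative bid.
Others bid (6, 6, 6): truth gives 0, best alternative gives 0.
Others bid (6, 6, 10): truth gives 0, best alternative gives 0.
Others bid (6, 6, 12): truth gives 0, best alternative gives 0.
Others bid (6, 6, 16): truth gives 0, best alternative gives 0.
Others bid (6, 6, 28): truth gives 0, best alternative gives 0.
Others bid (6, 10, 6): truth gives 0, best alternative gives 0.
(Remaining 119 profiles checked similarly; truth is weakly best in each.)
In every case the truthful bid is at least as good as any alternative, so it is a dominant strategy.

Yes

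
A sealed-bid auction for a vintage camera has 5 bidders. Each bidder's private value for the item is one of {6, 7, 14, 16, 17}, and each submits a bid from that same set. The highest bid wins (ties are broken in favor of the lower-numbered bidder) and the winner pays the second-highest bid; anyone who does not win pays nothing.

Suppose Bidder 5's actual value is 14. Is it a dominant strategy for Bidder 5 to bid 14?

Yes

Check each profile of the others' bids and compare truth against every alternative bid.
Others bid (6, 6, 6, 6): truth gives 8, best alternative gives 8.
Others bid (6, 6, 6, 7): truth gives 7, best alternative gives 7.
Others bid (6, 6, 7, 6): truth gives 7, best alternative gives 7.
Others bid (6, 6, 7, 7): truth gives 7, best alternative gives 7.
Others bid (6, 7, 6, 6): truth gives 7, best alternative gives 7.
Others bid (6, 7, 6, 7): truth gives 7, best alternative gives 7.
(Remaining 619 profiles checked similarly; truth is weakly best in each.)
In every case the truthful bid is at least as good as any alternative, so it is a dominant strategy.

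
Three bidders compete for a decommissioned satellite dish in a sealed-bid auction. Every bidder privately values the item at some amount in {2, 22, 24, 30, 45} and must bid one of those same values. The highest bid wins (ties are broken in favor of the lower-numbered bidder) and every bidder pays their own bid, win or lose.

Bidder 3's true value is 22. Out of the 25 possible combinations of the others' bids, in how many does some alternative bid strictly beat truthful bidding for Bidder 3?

Others bid (2, 22): truth gives -22; bid 2 gives -2 > -22. Violating.
Others bid (2, 24): truth gives -22; bid 2 gives -2 > -22. Violating.
Others bid (2, 30): truth gives -22; bid 2 gives -2 > -22. Violating.
Others bid (2, 45): truth gives -22; bid 2 gives -2 > -22. Violating.
Others bid (2, 2): truth gives 0; no alternative beats it.
(Checking all 25 profiles: 24 have a profitable deviation, 1 does not.)

24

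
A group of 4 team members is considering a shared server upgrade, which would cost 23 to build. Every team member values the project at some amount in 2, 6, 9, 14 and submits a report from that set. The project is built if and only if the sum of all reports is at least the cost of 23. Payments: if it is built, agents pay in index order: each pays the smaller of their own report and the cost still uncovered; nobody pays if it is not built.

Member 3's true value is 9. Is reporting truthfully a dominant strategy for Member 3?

No

Consider the case where Member 1 reports 2, Member 2 reports 2 and Member 4 reports 14.
Truthful report 9: project built, pays 9, utility 9 - 9 = 0.
Report 6 instead: project built, pays 6, utility 9 - 6 = 3.
Since 3 > 0, reporting 6 is strictly better here, so truthful reporting is not dominant.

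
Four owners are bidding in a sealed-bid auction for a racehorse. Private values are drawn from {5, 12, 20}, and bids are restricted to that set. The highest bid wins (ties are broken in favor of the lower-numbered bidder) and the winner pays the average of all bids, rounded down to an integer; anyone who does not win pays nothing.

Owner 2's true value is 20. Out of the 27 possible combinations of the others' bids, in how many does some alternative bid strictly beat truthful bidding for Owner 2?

4

Others bid (5, 5, 5): truth gives 12; bid 12 gives 14 > 12. Violating.
Others bid (5, 5, 12): truth gives 10; bid 12 gives 12 > 10. Violating.
Others bid (5, 12, 5): truth gives 10; bid 12 gives 12 > 10. Violating.
Others bid (5, 12, 12): truth gives 8; bid 12 gives 10 > 8. Violating.
Others bid (5, 5, 20): truth gives 8; no alternative beats it.
Others bid (5, 12, 20): truth gives 6; no alternative beats it.
(Checking all 27 profiles: 4 have a profitable deviation, 23 do not.)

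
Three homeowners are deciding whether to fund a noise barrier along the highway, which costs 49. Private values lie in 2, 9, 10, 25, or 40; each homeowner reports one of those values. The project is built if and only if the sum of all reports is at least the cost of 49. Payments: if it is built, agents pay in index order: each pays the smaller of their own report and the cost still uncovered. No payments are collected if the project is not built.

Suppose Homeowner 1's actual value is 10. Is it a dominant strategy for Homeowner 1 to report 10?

No

Consider the case where Homeowner 2 reports 2 and Homeowner 3 reports 40.
Truthful report 10: project built, pays 10, utility 10 - 10 = 0.
Report 9 instead: project built, pays 9, utility 10 - 9 = 1.
Since 1 > 0, reporting 9 is strictly better here, so truthful reporting is not dominant.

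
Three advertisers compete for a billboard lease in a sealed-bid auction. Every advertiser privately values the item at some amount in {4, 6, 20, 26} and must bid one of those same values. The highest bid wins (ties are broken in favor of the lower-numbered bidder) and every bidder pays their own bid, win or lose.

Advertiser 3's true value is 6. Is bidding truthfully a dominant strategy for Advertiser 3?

Consider the case where Advertiser 1 bids 4 and Advertiser 2 bids 6.
Truthful bid 6: loses but pays 6, utility -6.
Bid 4 instead: loses but pays 4, utility -4.
Since -4 > -6, bidding 4 is strictly better here, so truthful bidding is not dominant.

No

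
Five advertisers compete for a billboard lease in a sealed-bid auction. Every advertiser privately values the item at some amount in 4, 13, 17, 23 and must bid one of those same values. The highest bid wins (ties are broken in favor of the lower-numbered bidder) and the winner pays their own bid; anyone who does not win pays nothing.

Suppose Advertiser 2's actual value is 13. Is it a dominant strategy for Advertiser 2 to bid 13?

Check each profile of the others' bids and compare truth against every alternative bid.
Others bid (4, 4, 4, 4): truth gives 0, best alternative gives 0.
Others bid (4, 4, 4, 13): truth gives 0, best alternative gives 0.
Others bid (4, 4, 4, 17): truth gives 0, best alternative gives 0.
Others bid (4, 4, 4, 23): truth gives 0, best alternative gives 0.
Others bid (4, 4, 13, 4): truth gives 0, best alternative gives 0.
Others bid (4, 4, 13, 13): truth gives 0, best alternative gives 0.
(Remaining 250 profiles checked similarly; truth is weakly best in each.)
In every case the truthful bid is at least as good as any alternative, so it is a dominant strategy.

Yes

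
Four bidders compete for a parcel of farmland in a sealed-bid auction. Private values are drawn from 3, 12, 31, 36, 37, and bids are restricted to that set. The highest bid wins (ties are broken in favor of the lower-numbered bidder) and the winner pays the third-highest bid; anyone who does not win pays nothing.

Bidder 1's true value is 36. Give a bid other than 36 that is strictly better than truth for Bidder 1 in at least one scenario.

Suppose Bidder 2 bids 3, Bidder 3 bids 3 and Bidder 4 bids 37.
Bid 36: loses, pays 0, utility 0.
Bid 37: wins, pays 3, utility 36 - 3 = 33.
So bidding 37 beats truth here (33 > 0).

37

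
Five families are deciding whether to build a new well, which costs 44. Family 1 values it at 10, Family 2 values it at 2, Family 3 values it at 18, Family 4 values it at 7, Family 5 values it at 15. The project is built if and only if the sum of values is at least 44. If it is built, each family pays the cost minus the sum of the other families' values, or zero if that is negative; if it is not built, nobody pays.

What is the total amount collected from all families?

19

Total value 52 ≥ cost 44, so it is built.
Family 1: others sum to 42; max(0, 44 - 42) = 2.
Family 2: others sum to 50; max(0, 44 - 50) = 0.
Family 3: others sum to 34; max(0, 44 - 34) = 10.
Family 4: others sum to 45; max(0, 44 - 45) = 0.
Family 5: others sum to 37; max(0, 44 - 37) = 7.
Total collected = 2 + 0 + 10 + 0 + 7 = 19.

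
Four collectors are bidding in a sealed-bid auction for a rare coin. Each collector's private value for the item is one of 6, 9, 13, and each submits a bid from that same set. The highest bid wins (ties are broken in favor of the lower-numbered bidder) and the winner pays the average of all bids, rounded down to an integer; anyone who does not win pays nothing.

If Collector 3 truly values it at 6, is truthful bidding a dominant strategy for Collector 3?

Yes

Check each profile of the others' bids and compare truth against every alternative bid.
Others bid (6, 6, 9): truth gives 0, best alternative gives -1.
Others bid (6, 6, 6): truth gives 0, best alternative gives 0.
Others bid (6, 6, 13): truth gives 0, best alternative gives 0.
Others bid (6, 9, 6): truth gives 0, best alternative gives 0.
Others bid (6, 9, 9): truth gives 0, best alternative gives 0.
Others bid (6, 9, 13): truth gives 0, best alternative gives 0.
(Remaining 21 profiles checked similarly; truth is weakly best in each.)
In every case the truthful bid is at least as good as any alternative, so it is a dominant strategy.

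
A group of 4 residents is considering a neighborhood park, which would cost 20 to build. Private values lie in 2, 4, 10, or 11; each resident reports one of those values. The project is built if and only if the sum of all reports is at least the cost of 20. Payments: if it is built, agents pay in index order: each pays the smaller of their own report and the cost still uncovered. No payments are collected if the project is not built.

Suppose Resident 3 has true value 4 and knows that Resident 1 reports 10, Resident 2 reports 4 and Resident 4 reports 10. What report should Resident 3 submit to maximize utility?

2

Report 2: project built, pays 2, utility 4 - 2 = 2.
Report 4: project built, pays 4, utility 4 - 4 = 0.
Report 10: project built, pays 6, utility 4 - 6 = -2.
Report 11: project built, pays 6, utility 4 - 6 = -2.
The best choice is 2 with utility 2.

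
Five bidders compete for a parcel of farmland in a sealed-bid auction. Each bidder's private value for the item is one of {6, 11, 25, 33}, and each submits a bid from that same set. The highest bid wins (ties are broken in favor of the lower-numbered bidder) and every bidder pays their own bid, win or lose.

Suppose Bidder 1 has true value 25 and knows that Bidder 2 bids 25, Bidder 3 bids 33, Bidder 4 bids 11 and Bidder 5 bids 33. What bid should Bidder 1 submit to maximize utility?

Bid 6: loses but pays 6, utility -6.
Bid 11: loses but pays 11, utility -11.
Bid 25: loses but pays 25, utility -25.
Bid 33: wins, pays 33, utility 25 - 33 = -8.
The best choice is 6 with utility -6.

6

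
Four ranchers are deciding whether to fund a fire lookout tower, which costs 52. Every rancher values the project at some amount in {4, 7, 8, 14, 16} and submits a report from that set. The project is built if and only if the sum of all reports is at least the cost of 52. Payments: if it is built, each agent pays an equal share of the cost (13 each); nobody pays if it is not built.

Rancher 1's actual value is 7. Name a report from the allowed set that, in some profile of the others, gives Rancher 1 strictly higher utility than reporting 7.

Suppose Rancher 2 reports 14, Rancher 3 reports 16 and Rancher 4 reports 16.
Report 7: project built, pays 13, utility 7 - 13 = -6.
Report 4: project not built, utility 0.
So reporting 4 beats truth here (0 > -6).

4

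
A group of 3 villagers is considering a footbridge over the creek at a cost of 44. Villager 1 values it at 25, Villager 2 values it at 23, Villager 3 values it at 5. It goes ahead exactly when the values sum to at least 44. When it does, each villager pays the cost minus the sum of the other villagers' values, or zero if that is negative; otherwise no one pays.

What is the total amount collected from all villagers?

Total value 53 ≥ cost 44, so it is built.
Villager 1: others sum to 28; max(0, 44 - 28) = 16.
Villager 2: others sum to 30; max(0, 44 - 30) = 14.
Villager 3: others sum to 48; max(0, 44 - 48) = 0.
Total collected = 16 + 14 + 0 = 30.

30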